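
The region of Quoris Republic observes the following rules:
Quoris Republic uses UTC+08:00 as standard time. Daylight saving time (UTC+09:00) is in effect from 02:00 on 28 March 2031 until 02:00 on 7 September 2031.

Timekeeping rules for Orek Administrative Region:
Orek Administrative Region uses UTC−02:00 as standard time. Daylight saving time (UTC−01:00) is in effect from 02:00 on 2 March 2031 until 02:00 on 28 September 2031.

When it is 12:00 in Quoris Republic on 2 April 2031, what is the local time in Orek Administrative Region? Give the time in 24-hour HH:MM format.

Daylight saving runs 28 March – 7 September; 2 April 2031 is inside that window, so Quoris Republic is at UTC+09:00.
12:00 Quoris Republic − 9h = 03:00 UTC.
At the standard offset (UTC−02:00), 03:00 UTC − 2h = 01:00 Orek Administrative Region standard time.
The standard-time date in Orek Administrative Region, 2 April 2031, falls between 2 March and 28 September, so daylight saving is in effect and Orek Administrative Region is at UTC−01:00.
03:00 UTC − 1h = 02:00 Orek Administrative Region.

02:00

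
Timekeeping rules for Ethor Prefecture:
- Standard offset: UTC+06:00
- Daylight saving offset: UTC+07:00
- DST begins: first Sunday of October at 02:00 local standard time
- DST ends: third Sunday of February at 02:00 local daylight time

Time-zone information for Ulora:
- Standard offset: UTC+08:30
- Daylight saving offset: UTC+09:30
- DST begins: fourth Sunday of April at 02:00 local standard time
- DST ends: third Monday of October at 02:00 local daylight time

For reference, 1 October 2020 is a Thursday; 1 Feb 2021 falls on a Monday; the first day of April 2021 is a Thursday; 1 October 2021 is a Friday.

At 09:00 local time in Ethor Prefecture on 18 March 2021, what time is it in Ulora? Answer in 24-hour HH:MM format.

1 October 2020 is a Thursday, so the first Sunday is October 4.
1 February 2021 is a Monday, so the first Sunday is February 7 and the third is February 21.
18 March 2021 does not fall between 4 October 2020 and 21 February 2021, so daylight saving is not in effect and Ethor Prefecture is at UTC+06:00.
09:00 Ethor Prefecture − 6h = 03:00 UTC.
1 April 2021 is a Thursday, so the first Sunday is April 4 and the fourth is April 25.
1 October 2021 is a Friday, so the first Monday is October 4 and the third is October 18.
At the standard offset (UTC+08:30), 03:00 UTC + 8h30m = 11:30 Ulora standard time.
The standard-time date in Ulora, 18 March 2021, is outside the daylight-saving period (25 April – 18 October), so Ulora is on standard time, UTC+08:30.
03:00 UTC + 8h30m = 11:30 Ulora.

11:30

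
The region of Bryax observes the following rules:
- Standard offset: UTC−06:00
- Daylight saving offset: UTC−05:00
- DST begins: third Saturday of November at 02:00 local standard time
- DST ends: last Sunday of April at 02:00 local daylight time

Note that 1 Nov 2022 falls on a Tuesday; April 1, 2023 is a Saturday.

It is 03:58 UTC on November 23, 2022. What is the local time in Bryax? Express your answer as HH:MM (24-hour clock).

1 November 2022 is a Tuesday, so the first Saturday is November 5 and the third is November 19.
1 April 2023 is a Saturday, so Sundays fall on 2, 9, 16, 23, 30; the last is April 30.
At the standard offset (UTC−06:00), 03:58 UTC − 6h = 21:58 Bryax standard time (rolling into the previous day, 22 November 2022).
The standard-time date in Bryax, November 22, 2022, lies within the daylight-saving period (19 November 2022 – 30 April 2023), so Bryax is on daylight time, UTC−05:00.
03:58 UTC − 5h = 22:58 local (rolling into the previous day, 22 November 2022).

22:58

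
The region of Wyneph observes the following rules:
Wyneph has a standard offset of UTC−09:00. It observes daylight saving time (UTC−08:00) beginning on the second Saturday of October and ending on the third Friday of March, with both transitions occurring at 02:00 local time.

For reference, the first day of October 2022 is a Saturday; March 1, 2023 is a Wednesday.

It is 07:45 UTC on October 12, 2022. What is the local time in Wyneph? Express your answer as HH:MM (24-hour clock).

23:45

1 October 2022 is a Saturday, so the first Saturday is October 1 and the second is October 8.
1 March 2023 is a Wednesday, so the first Friday is March 3 and the third is March 17.
At the standard offset (UTC−09:00), 07:45 UTC − 9h = 22:45 Wyneph standard time (rolling into the previous day, 11 October 2022).
The standard-time date in Wyneph, October 11, 2022, falls between 8 October 2022 and 17 March 2023, so daylight saving is in effect and Wyneph is at UTC−08:00.
07:45 UTC − 8h = 23:45 local (rolling into the previous day, 11 October 2022).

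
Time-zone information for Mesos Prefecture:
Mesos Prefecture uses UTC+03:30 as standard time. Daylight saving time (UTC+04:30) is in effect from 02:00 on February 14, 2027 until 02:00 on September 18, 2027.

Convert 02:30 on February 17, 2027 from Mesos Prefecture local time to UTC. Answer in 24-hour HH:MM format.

February 17, 2027 lies within the daylight-saving period (14 February – 18 September), so Mesos Prefecture is on daylight time, UTC+04:30.
02:30 local − 4h30m = 22:00 UTC (rolling into the previous day, 16 February 2027).

22:00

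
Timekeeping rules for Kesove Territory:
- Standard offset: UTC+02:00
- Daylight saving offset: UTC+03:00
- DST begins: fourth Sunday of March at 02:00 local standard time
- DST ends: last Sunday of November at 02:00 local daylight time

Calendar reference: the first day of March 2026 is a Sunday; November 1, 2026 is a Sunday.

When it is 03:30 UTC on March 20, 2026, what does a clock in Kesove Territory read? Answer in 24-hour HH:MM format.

05:30

1 March 2026 is a Sunday, so the first Sunday is March 1 and the fourth is March 22.
1 November 2026 is a Sunday, so Sundays fall on 1, 8, 15, 22, 29; the last is November 29.
At the standard offset (UTC+02:00), 03:30 UTC + 2h = 05:30 Kesove Territory standard time.
Daylight saving runs 22 March – 29 November; the standard-time date in Kesove Territory, March 20, 2026, is outside that window, so Kesove Territory is on standard time at UTC+02:00.
03:30 UTC + 2h = 05:30 local.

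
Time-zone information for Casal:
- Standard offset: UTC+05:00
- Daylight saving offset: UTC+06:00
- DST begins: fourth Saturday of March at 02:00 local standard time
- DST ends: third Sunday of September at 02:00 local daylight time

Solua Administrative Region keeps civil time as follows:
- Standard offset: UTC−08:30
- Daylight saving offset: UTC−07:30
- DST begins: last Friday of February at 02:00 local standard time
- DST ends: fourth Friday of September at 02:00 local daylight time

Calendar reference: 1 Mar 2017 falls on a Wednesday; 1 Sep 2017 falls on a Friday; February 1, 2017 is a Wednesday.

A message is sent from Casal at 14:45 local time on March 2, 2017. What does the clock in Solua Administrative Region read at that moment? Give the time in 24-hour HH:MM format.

02:15

1 March 2017 is a Wednesday, so the first Saturday is March 4 and the fourth is March 25.
1 September 2017 is a Friday, so the first Sunday is September 3 and the third is September 17.
March 2, 2017 is outside the daylight-saving period (25 March – 17 September), so Casal is on standard time, UTC+05:00.
14:45 Casal − 5h = 09:45 UTC.
1 February 2017 is a Wednesday, so Fridays fall on 3, 10, 17, 24; the last is February 24.
1 September 2017 is a Friday, so the first Friday is September 1 and the fourth is September 22.
At the standard offset (UTC−08:30), 09:45 UTC − 8h30m = 01:15 Solua Administrative Region standard time.
The standard-time date in Solua Administrative Region, March 2, 2017, lies within the daylight-saving period (24 February – 22 September), so Solua Administrative Region is on daylight time, UTC−07:30.
09:45 UTC − 7h30m = 02:15 Solua Administrative Region.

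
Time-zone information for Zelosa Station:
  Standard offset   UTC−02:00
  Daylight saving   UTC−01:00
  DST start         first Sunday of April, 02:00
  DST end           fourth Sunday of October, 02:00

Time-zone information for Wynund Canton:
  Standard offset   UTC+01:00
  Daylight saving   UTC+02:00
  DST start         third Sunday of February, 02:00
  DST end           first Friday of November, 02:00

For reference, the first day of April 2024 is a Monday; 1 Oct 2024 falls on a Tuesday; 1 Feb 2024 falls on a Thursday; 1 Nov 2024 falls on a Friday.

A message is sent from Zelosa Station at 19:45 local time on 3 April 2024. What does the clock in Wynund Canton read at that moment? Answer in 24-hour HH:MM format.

23:45

1 April 2024 is a Monday, so the first Sunday is April 7.
1 October 2024 is a Tuesday, so the first Sunday is October 6 and the fourth is October 27.
Daylight saving runs 7 April – 27 October; 3 April 2024 is outside that window, so Zelosa Station is on standard time at UTC−02:00.
19:45 Zelosa Station + 2h = 21:45 UTC.
1 February 2024 is a Thursday, so the first Sunday is February 4 and the third is February 18.
1 November 2024 is a Friday, so the first Friday is November 1.
At the standard offset (UTC+01:00), 21:45 UTC + 1h = 22:45 Wynund Canton standard time.
The standard-time date in Wynund Canton, 3 April 2024, lies within the daylight-saving period (18 February – 1 November), so Wynund Canton is on daylight time, UTC+02:00.
21:45 UTC + 2h = 23:45 Wynund Canton.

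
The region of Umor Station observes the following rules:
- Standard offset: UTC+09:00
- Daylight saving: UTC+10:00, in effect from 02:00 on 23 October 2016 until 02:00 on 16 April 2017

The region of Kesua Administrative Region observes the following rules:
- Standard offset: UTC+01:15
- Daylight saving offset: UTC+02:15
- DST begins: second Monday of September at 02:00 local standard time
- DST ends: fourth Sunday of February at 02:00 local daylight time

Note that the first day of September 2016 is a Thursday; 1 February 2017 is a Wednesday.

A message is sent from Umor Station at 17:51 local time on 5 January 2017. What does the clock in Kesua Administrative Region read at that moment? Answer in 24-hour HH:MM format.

10:06

5 January 2017 falls between 23 October 2016 and 16 April 2017, so daylight saving is in effect and Umor Station is at UTC+10:00.
17:51 Umor Station − 10h = 07:51 UTC.
1 September 2016 is a Thursday, so the first Monday is September 5 and the second is September 12.
1 February 2017 is a Wednesday, so the first Sunday is February 5 and the fourth is February 26.
At the standard offset (UTC+01:15), 07:51 UTC + 1h15m = 09:06 Kesua Administrative Region standard time.
Daylight saving runs 12 September 2016 – 26 February 2017; the standard-time date in Kesua Administrative Region, 5 January 2017, is inside that window, so Kesua Administrative Region is at UTC+02:15.
07:51 UTC + 2h15m = 10:06 Kesua Administrative Region.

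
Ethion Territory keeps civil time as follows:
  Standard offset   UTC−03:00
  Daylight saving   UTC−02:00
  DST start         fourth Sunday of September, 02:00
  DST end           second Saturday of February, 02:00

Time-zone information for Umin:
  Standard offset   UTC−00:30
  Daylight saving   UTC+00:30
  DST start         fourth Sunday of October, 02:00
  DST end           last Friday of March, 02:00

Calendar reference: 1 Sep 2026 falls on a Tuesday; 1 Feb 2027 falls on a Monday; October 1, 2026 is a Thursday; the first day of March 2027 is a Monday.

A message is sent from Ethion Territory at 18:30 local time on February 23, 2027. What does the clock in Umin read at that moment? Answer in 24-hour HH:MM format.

1 September 2026 is a Tuesday, so the first Sunday is September 6 and the fourth is September 27.
1 February 2027 is a Monday, so the first Saturday is February 6 and the second is February 13.
February 23, 2027 does not fall between 27 September 2026 and 13 February 2027, so daylight saving is not in effect and Ethion Territory is at UTC−03:00.
18:30 Ethion Territory + 3h = 21:30 UTC.
1 October 2026 is a Thursday, so the first Sunday is October 4 and the fourth is October 25.
1 March 2027 is a Monday, so Fridays fall on 5, 12, 19, 26; the last is March 26.
At the standard offset (UTC−00:30), 21:30 UTC − 0h30m = 21:00 Umin standard time.
The standard-time date in Umin, February 23, 2027, falls between 25 October 2026 and 26 March 2027, so daylight saving is in effect and Umin is at UTC+00:30.
21:30 UTC + 0h30m = 22:00 Umin.

22:00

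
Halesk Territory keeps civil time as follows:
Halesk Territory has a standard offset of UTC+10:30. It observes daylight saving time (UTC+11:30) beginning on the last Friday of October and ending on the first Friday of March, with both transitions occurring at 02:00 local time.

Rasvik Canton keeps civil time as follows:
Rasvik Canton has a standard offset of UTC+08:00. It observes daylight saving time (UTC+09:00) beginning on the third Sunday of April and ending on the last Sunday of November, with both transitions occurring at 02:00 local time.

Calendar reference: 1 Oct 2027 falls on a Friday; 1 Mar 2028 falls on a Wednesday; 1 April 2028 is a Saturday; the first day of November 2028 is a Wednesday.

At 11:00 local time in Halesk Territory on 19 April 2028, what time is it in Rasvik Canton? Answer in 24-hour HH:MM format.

1 October 2027 is a Friday, so Fridays fall on 1, 8, 15, 22, 29; the last is October 29.
1 March 2028 is a Wednesday, so the first Friday is March 3.
Daylight saving runs 29 October 2027 – 3 March 2028; 19 April 2028 is outside that window, so Halesk Territory is on standard time at UTC+10:30.
11:00 Halesk Territory − 10h30m = 00:30 UTC.
1 April 2028 is a Saturday, so the first Sunday is April 2 and the third is April 16.
1 November 2028 is a Wednesday, so Sundays fall on 5, 12, 19, 26; the last is November 26.
At the standard offset (UTC+08:00), 00:30 UTC + 8h = 08:30 Rasvik Canton standard time.
The standard-time date in Rasvik Canton, 19 April 2028, lies within the daylight-saving period (16 April – 26 November), so Rasvik Canton is on daylight time, UTC+09:00.
00:30 UTC + 9h = 09:30 Rasvik Canton.

09:30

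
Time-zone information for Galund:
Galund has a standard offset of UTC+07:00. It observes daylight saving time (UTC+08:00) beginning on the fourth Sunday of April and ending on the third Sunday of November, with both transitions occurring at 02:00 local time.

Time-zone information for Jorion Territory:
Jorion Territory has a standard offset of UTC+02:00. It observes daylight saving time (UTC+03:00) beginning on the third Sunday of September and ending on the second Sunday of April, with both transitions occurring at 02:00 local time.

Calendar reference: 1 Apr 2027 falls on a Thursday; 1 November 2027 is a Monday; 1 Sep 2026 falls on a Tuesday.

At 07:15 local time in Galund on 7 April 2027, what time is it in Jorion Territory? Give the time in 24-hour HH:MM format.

1 April 2027 is a Thursday, so the first Sunday is April 4 and the fourth is April 25.
1 November 2027 is a Monday, so the first Sunday is November 7 and the third is November 21.
7 April 2027 is outside the daylight-saving period (25 April – 21 November), so Galund is on standard time, UTC+07:00.
07:15 Galund − 7h = 00:15 UTC.
1 September 2026 is a Tuesday, so the first Sunday is September 6 and the third is September 20.
1 April 2027 is a Thursday, so the first Sunday is April 4 and the second is April 11.
At the standard offset (UTC+02:00), 00:15 UTC + 2h = 02:15 Jorion Territory standard time.
The standard-time date in Jorion Territory, 7 April 2027, lies within the daylight-saving period (20 September 2026 – 11 April 2027), so Jorion Territory is on daylight time, UTC+03:00.
00:15 UTC + 3h = 03:15 Jorion Territory.

03:15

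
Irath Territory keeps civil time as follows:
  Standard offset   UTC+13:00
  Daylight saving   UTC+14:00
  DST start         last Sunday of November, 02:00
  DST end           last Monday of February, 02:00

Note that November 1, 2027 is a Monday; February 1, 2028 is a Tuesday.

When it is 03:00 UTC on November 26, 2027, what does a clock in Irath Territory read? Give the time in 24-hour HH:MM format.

16:00

1 November 2027 is a Monday, so Sundays fall on 7, 14, 21, 28; the last is November 28.
1 February 2028 is a Tuesday, so Mondays fall on 7, 14, 21, 28; the last is February 28.
At the standard offset (UTC+13:00), 03:00 UTC + 13h = 16:00 Irath Territory standard time.
The standard-time date in Irath Territory, November 26, 2027, does not fall between 28 November 2027 and 28 February 2028, so daylight saving is not in effect and Irath Territory is at UTC+13:00.
03:00 UTC + 13h = 16:00 local.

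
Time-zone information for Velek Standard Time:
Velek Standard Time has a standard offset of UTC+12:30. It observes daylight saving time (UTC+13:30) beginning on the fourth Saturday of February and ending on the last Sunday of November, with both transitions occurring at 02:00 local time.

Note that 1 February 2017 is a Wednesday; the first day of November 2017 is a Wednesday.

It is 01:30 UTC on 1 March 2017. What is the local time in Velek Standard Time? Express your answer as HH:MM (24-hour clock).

1 February 2017 is a Wednesday, so the first Saturday is February 4 and the fourth is February 25.
1 November 2017 is a Wednesday, so Sundays fall on 5, 12, 19, 26; the last is November 26.
At the standard offset (UTC+12:30), 01:30 UTC + 12h30m = 14:00 Velek Standard Time standard time.
Daylight saving runs 25 February – 26 November; the standard-time date in Velek Standard Time, 1 March 2017, is inside that window, so Velek Standard Time is at UTC+13:30.
01:30 UTC + 13h30m = 15:00 local.

15:00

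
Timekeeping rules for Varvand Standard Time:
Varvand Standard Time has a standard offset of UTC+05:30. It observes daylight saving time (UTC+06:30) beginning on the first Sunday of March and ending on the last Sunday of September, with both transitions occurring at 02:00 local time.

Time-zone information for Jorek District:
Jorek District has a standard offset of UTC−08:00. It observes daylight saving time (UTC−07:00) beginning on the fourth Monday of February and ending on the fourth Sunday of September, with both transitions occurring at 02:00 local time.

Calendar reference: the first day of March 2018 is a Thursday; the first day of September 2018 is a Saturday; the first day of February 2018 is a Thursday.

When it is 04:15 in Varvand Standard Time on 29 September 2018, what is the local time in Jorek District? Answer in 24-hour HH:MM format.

13:45

1 March 2018 is a Thursday, so the first Sunday is March 4.
1 September 2018 is a Saturday, so Sundays fall on 2, 9, 16, 23, 30; the last is September 30.
29 September 2018 falls between 4 March and 30 September, so daylight saving is in effect and Varvand Standard Time is at UTC+06:30.
04:15 Varvand Standard Time − 6h30m = 21:45 UTC (rolling into the previous day, 28 September 2018).
1 February 2018 is a Thursday, so the first Monday is February 5 and the fourth is February 26.
1 September 2018 is a Saturday, so the first Sunday is September 2 and the fourth is September 23.
At the standard offset (UTC−08:00), 21:45 UTC − 8h = 13:45 Jorek District standard time.
Daylight saving runs 26 February – 23 September; the standard-time date in Jorek District, 28 September 2018, is outside that window, so Jorek District is on standard time at UTC−08:00.
21:45 UTC − 8h = 13:45 Jorek District.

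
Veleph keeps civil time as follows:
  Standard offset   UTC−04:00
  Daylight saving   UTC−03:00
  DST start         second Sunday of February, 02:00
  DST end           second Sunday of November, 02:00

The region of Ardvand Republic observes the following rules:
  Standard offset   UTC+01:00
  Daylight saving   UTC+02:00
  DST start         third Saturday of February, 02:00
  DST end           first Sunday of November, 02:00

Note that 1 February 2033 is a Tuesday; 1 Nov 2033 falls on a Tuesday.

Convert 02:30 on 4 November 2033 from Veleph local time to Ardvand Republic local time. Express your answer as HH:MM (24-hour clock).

1 February 2033 is a Tuesday, so the first Sunday is February 6 and the second is February 13.
1 November 2033 is a Tuesday, so the first Sunday is November 6 and the second is November 13.
4 November 2033 falls between 13 February and 13 November, so daylight saving is in effect and Veleph is at UTC−03:00.
02:30 Veleph + 3h = 05:30 UTC.
1 February 2033 is a Tuesday, so the first Saturday is February 5 and the third is February 19.
1 November 2033 is a Tuesday, so the first Sunday is November 6.
At the standard offset (UTC+01:00), 05:30 UTC + 1h = 06:30 Ardvand Republic standard time.
Daylight saving runs 19 February – 6 November; the standard-time date in Ardvand Republic, 4 November 2033, is inside that window, so Ardvand Republic is at UTC+02:00.
05:30 UTC + 2h = 07:30 Ardvand Republic.

07:30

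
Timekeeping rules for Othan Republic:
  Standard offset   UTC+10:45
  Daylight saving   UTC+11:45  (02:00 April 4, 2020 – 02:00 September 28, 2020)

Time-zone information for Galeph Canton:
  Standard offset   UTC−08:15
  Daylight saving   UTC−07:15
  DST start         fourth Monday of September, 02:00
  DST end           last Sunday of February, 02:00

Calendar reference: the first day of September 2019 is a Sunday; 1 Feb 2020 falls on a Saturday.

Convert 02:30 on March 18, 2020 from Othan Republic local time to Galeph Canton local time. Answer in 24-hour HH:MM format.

07:30

March 18, 2020 is outside the daylight-saving period (4 April – 28 September), so Othan Republic is on standard time, UTC+10:45.
02:30 Othan Republic − 10h45m = 15:45 UTC (rolling into the previous day, 17 March 2020).
1 September 2019 is a Sunday, so the first Monday is September 2 and the fourth is September 23.
1 February 2020 is a Saturday, so Sundays fall on 2, 9, 16, 23; the last is February 23.
At the standard offset (UTC−08:15), 15:45 UTC − 8h15m = 07:30 Galeph Canton standard time.
The standard-time date in Galeph Canton, March 17, 2020, does not fall between 23 September 2019 and 23 February 2020, so daylight saving is not in effect and Galeph Canton is at UTC−08:15.
15:45 UTC − 8h15m = 07:30 Galeph Canton.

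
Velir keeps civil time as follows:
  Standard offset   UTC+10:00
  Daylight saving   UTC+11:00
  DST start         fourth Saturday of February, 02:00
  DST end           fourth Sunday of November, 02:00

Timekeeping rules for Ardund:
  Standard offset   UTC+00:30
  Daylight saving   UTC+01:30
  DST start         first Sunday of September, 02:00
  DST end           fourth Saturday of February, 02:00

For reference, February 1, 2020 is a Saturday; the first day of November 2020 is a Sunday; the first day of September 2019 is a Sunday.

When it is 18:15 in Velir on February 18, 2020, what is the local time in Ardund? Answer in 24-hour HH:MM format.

09:45

1 February 2020 is a Saturday, so the first Saturday is February 1 and the fourth is February 22.
1 November 2020 is a Sunday, so the first Sunday is November 1 and the fourth is November 22.
February 18, 2020 is outside the daylight-saving period (22 February – 22 November), so Velir is on standard time, UTC+10:00.
18:15 Velir − 10h = 08:15 UTC.
1 September 2019 is a Sunday, so the first Sunday is September 1.
1 February 2020 is a Saturday, so the first Saturday is February 1 and the fourth is February 22.
At the standard offset (UTC+00:30), 08:15 UTC + 0h30m = 08:45 Ardund standard time.
The standard-time date in Ardund, February 18, 2020, lies within the daylight-saving period (1 September 2019 – 22 February 2020), so Ardund is on daylight time, UTC+01:30.
08:15 UTC + 1h30m = 09:45 Ardund.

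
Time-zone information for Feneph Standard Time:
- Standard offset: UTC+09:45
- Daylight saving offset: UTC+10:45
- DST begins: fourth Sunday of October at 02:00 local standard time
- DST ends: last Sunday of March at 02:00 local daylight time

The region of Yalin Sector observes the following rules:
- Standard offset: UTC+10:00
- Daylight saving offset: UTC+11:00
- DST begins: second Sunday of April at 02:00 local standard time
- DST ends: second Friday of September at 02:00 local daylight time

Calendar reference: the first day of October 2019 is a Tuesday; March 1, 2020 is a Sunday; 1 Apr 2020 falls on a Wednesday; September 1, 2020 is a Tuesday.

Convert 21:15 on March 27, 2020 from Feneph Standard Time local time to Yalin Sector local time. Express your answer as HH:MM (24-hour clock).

20:30

1 October 2019 is a Tuesday, so the first Sunday is October 6 and the fourth is October 27.
1 March 2020 is a Sunday, so Sundays fall on 1, 8, 15, 22, 29; the last is March 29.
March 27, 2020 falls between 27 October 2019 and 29 March 2020, so daylight saving is in effect and Feneph Standard Time is at UTC+10:45.
21:15 Feneph Standard Time − 10h45m = 10:30 UTC.
1 April 2020 is a Wednesday, so the first Sunday is April 5 and the second is April 12.
1 September 2020 is a Tuesday, so the first Friday is September 4 and the second is September 11.
At the standard offset (UTC+10:00), 10:30 UTC + 10h = 20:30 Yalin Sector standard time.
Daylight saving runs 12 April – 11 September; the standard-time date in Yalin Sector, March 27, 2020, is outside that window, so Yalin Sector is on standard time at UTC+10:00.
10:30 UTC + 10h = 20:30 Yalin Sector.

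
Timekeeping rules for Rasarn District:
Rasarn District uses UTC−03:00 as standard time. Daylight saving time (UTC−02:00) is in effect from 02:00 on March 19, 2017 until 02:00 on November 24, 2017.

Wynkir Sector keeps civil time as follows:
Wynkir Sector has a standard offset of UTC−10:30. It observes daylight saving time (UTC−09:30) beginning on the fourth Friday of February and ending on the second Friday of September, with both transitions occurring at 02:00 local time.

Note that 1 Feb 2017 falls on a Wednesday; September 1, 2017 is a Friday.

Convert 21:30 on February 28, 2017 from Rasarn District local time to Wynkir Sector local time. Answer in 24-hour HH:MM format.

15:00

February 28, 2017 is outside the daylight-saving period (19 March – 24 November), so Rasarn District is on standard time, UTC−03:00.
21:30 Rasarn District + 3h = 00:30 UTC (rolling into the next day, 1 March 2017).
1 February 2017 is a Wednesday, so the first Friday is February 3 and the fourth is February 24.
1 September 2017 is a Friday, so the first Friday is September 1 and the second is September 8.
At the standard offset (UTC−10:30), 00:30 UTC − 10h30m = 14:00 Wynkir Sector standard time (rolling into the previous day, 28 February 2017).
The standard-time date in Wynkir Sector, February 28, 2017, lies within the daylight-saving period (24 February – 8 September), so Wynkir Sector is on daylight time, UTC−09:30.
00:30 UTC − 9h30m = 15:00 Wynkir Sector (rolling into the previous day, 28 February 2017).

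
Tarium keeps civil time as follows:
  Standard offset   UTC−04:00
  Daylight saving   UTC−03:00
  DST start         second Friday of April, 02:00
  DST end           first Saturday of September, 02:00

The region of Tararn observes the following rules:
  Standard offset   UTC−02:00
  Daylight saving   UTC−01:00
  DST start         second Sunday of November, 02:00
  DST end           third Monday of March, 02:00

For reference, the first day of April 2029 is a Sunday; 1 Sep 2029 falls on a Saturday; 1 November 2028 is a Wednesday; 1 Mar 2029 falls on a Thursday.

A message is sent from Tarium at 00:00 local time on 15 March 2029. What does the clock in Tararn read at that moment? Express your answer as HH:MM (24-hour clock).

03:00

1 April 2029 is a Sunday, so the first Friday is April 6 and the second is April 13.
1 September 2029 is a Saturday, so the first Saturday is September 1.
Daylight saving runs 13 April – 1 September; 15 March 2029 is outside that window, so Tarium is on standard time at UTC−04:00.
00:00 Tarium + 4h = 04:00 UTC.
1 November 2028 is a Wednesday, so the first Sunday is November 5 and the second is November 12.
1 March 2029 is a Thursday, so the first Monday is March 5 and the third is March 19.
At the standard offset (UTC−02:00), 04:00 UTC − 2h = 02:00 Tararn standard time.
The standard-time date in Tararn, 15 March 2029, lies within the daylight-saving period (12 November 2028 – 19 March 2029), so Tararn is on daylight time, UTC−01:00.
04:00 UTC − 1h = 03:00 Tararn.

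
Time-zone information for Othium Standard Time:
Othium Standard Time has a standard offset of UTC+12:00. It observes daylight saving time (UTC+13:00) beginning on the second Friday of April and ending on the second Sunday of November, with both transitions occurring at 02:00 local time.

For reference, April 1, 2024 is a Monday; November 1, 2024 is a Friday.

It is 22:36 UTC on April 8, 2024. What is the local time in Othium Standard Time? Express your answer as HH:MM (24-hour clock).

10:36

1 April 2024 is a Monday, so the first Friday is April 5 and the second is April 12.
1 November 2024 is a Friday, so the first Sunday is November 3 and the second is November 10.
At the standard offset (UTC+12:00), 22:36 UTC + 12h = 10:36 Othium Standard Time standard time (rolling into the next day, 9 April 2024).
Daylight saving runs 12 April – 10 November; the standard-time date in Othium Standard Time, April 9, 2024, is outside that window, so Othium Standard Time is on standard time at UTC+12:00.
22:36 UTC + 12h = 10:36 local (rolling into the next day, 9 April 2024).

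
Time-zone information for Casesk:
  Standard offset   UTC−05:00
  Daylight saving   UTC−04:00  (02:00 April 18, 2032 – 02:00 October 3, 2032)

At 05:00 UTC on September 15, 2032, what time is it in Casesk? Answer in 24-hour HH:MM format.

01:00

At the standard offset (UTC−05:00), 05:00 UTC − 5h = 00:00 Casesk standard time.
The standard-time date in Casesk, September 15, 2032, falls between 18 April and 3 October, so daylight saving is in effect and Casesk is at UTC−04:00.
05:00 UTC − 4h = 01:00 local.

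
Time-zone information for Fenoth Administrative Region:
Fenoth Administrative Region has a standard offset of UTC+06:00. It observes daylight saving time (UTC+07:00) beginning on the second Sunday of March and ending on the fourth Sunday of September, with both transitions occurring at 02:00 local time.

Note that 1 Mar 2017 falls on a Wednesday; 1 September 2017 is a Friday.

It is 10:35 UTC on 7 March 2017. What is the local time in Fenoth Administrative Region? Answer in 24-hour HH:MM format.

16:35

1 March 2017 is a Wednesday, so the first Sunday is March 5 and the second is March 12.
1 September 2017 is a Friday, so the first Sunday is September 3 and the fourth is September 24.
At the standard offset (UTC+06:00), 10:35 UTC + 6h = 16:35 Fenoth Administrative Region standard time.
The standard-time date in Fenoth Administrative Region, 7 March 2017, does not fall between 12 March and 24 September, so daylight saving is not in effect and Fenoth Administrative Region is at UTC+06:00.
10:35 UTC + 6h = 16:35 local.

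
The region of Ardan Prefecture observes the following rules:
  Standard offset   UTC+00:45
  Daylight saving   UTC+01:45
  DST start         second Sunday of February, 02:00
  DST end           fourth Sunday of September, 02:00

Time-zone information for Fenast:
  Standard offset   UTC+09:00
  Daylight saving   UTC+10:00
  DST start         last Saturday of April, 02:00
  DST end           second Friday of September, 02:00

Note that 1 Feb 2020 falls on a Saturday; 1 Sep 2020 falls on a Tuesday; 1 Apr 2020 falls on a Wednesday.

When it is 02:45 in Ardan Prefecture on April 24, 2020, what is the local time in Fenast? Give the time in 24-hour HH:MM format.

1 February 2020 is a Saturday, so the first Sunday is February 2 and the second is February 9.
1 September 2020 is a Tuesday, so the first Sunday is September 6 and the fourth is September 27.
April 24, 2020 falls between 9 February and 27 September, so daylight saving is in effect and Ardan Prefecture is at UTC+01:45.
02:45 Ardan Prefecture − 1h45m = 01:00 UTC.
1 April 2020 is a Wednesday, so Saturdays fall on 4, 11, 18, 25; the last is April 25.
1 September 2020 is a Tuesday, so the first Friday is September 4 and the second is September 11.
At the standard offset (UTC+09:00), 01:00 UTC + 9h = 10:00 Fenast standard time.
The standard-time date in Fenast, April 24, 2020, does not fall between 25 April and 11 September, so daylight saving is not in effect and Fenast is at UTC+09:00.
01:00 UTC + 9h = 10:00 Fenast.

10:00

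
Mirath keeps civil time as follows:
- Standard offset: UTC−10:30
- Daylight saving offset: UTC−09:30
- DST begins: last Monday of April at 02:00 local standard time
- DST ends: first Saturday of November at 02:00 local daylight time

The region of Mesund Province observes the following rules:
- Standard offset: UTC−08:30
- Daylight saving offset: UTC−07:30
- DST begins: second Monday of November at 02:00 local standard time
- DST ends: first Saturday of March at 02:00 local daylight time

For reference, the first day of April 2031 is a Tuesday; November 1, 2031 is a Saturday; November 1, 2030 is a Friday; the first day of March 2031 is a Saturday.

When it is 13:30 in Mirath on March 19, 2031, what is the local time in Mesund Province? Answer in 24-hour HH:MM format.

1 April 2031 is a Tuesday, so Mondays fall on 7, 14, 21, 28; the last is April 28.
1 November 2031 is a Saturday, so the first Saturday is November 1.
March 19, 2031 is outside the daylight-saving period (28 April – 1 November), so Mirath is on standard time, UTC−10:30.
13:30 Mirath + 10h30m = 00:00 UTC (rolling into the next day, 20 March 2031).
1 November 2030 is a Friday, so the first Monday is November 4 and the second is November 11.
1 March 2031 is a Saturday, so the first Saturday is March 1.
At the standard offset (UTC−08:30), 00:00 UTC − 8h30m = 15:30 Mesund Province standard time (rolling into the previous day, 19 March 2031).
The standard-time date in Mesund Province, March 19, 2031, does not fall between 11 November 2030 and 1 March 2031, so daylight saving is not in effect and Mesund Province is at UTC−08:30.
00:00 UTC − 8h30m = 15:30 Mesund Province (rolling into the previous day, 19 March 2031).

15:30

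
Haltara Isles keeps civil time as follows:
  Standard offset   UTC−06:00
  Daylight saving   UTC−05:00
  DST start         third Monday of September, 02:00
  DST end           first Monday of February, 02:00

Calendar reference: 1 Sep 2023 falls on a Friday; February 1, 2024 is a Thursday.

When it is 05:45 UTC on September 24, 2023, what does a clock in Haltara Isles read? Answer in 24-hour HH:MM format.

00:45

1 September 2023 is a Friday, so the first Monday is September 4 and the third is September 18.
1 February 2024 is a Thursday, so the first Monday is February 5.
At the standard offset (UTC−06:00), 05:45 UTC − 6h = 23:45 Haltara Isles standard time (rolling into the previous day, 23 September 2023).
Daylight saving runs 18 September 2023 – 5 February 2024; the standard-time date in Haltara Isles, September 23, 2023, is inside that window, so Haltara Isles is at UTC−05:00.
05:45 UTC − 5h = 00:45 local.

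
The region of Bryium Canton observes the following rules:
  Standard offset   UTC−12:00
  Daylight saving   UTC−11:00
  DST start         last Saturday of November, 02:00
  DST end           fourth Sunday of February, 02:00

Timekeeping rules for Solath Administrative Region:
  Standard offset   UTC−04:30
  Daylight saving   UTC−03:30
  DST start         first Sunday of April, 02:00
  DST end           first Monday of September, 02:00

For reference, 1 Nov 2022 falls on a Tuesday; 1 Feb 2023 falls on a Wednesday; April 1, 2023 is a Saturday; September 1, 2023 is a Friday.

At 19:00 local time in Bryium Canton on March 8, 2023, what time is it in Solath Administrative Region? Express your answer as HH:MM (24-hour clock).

02:30

1 November 2022 is a Tuesday, so Saturdays fall on 5, 12, 19, 26; the last is November 26.
1 February 2023 is a Wednesday, so the first Sunday is February 5 and the fourth is February 26.
Daylight saving runs 26 November 2022 – 26 February 2023; March 8, 2023 is outside that window, so Bryium Canton is on standard time at UTC−12:00.
19:00 Bryium Canton + 12h = 07:00 UTC (rolling into the next day, 9 March 2023).
1 April 2023 is a Saturday, so the first Sunday is April 2.
1 September 2023 is a Friday, so the first Monday is September 4.
At the standard offset (UTC−04:30), 07:00 UTC − 4h30m = 02:30 Solath Administrative Region standard time.
The standard-time date in Solath Administrative Region, March 9, 2023, is outside the daylight-saving period (2 April – 4 September), so Solath Administrative Region is on standard time, UTC−04:30.
07:00 UTC − 4h30m = 02:30 Solath Administrative Region.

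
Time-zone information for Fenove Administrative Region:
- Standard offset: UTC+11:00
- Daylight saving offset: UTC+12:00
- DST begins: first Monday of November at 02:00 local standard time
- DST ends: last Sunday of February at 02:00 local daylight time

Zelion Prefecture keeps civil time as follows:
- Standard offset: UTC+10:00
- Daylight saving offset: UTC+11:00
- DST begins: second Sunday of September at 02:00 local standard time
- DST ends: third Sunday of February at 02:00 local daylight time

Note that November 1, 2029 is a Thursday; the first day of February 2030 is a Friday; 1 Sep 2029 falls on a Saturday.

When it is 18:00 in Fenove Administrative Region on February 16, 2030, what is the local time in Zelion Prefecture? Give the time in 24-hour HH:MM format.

17:00

1 November 2029 is a Thursday, so the first Monday is November 5.
1 February 2030 is a Friday, so Sundays fall on 3, 10, 17, 24; the last is February 24.
Daylight saving runs 5 November 2029 – 24 February 2030; February 16, 2030 is inside that window, so Fenove Administrative Region is at UTC+12:00.
18:00 Fenove Administrative Region − 12h = 06:00 UTC.
1 September 2029 is a Saturday, so the first Sunday is September 2 and the second is September 9.
1 February 2030 is a Friday, so the first Sunday is February 3 and the third is February 17.
At the standard offset (UTC+10:00), 06:00 UTC + 10h = 16:00 Zelion Prefecture standard time.
The standard-time date in Zelion Prefecture, February 16, 2030, lies within the daylight-saving period (9 September 2029 – 17 February 2030), so Zelion Prefecture is on daylight time, UTC+11:00.
06:00 UTC + 11h = 17:00 Zelion Prefecture.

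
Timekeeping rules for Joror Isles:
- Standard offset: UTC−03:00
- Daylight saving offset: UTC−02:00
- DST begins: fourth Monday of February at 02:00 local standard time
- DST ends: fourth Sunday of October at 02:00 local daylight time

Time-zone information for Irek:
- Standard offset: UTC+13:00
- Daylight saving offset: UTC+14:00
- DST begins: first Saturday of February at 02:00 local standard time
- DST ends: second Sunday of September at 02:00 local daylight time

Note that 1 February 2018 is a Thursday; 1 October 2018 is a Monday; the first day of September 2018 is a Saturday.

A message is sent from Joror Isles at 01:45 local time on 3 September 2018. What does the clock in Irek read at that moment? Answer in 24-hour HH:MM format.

1 February 2018 is a Thursday, so the first Monday is February 5 and the fourth is February 26.
1 October 2018 is a Monday, so the first Sunday is October 7 and the fourth is October 28.
3 September 2018 lies within the daylight-saving period (26 February – 28 October), so Joror Isles is on daylight time, UTC−02:00.
01:45 Joror Isles + 2h = 03:45 UTC.
1 February 2018 is a Thursday, so the first Saturday is February 3.
1 September 2018 is a Saturday, so the first Sunday is September 2 and the second is September 9.
At the standard offset (UTC+13:00), 03:45 UTC + 13h = 16:45 Irek standard time.
Daylight saving runs 3 February – 9 September; the standard-time date in Irek, 3 September 2018, is inside that window, so Irek is at UTC+14:00.
03:45 UTC + 14h = 17:45 Irek.

17:45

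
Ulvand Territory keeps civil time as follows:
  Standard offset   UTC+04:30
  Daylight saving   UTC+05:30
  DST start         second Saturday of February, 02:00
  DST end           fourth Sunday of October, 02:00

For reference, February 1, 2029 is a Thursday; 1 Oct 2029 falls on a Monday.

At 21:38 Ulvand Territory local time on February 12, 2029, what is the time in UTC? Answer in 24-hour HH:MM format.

1 February 2029 is a Thursday, so the first Saturday is February 3 and the second is February 10.
1 October 2029 is a Monday, so the first Sunday is October 7 and the fourth is October 28.
February 12, 2029 falls between 10 February and 28 October, so daylight saving is in effect and Ulvand Territory is at UTC+05:30.
21:38 local − 5h30m = 16:08 UTC.

16:08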